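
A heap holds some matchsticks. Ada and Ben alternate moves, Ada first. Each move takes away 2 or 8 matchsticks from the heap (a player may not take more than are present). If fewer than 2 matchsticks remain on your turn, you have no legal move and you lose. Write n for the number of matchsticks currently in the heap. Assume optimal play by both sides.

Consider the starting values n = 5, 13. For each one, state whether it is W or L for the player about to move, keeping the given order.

Work bottom-up. With no move the player to move loses. Otherwise the position is W if at least one move leads to an L position for the opponent, and L if every move leads to a W.
n=0: no move → L
n=1: no move → L
n=2: can move to 0, which is L ⇒ W
n=3: can move to 1, which is L ⇒ W
n=4: the only move is to 2(W), a W ⇒ L
n=5: the only move is to 3(W), a W ⇒ L
n=6: can move to 4, which is L ⇒ W
n=7: can move to 5, which is L ⇒ W
n=8: can move to 0, which is L ⇒ W
n=9: can move to 1, which is L ⇒ W
n=10: moves to 8(W), 2(W); every one is W ⇒ L
n=11: moves to 9(W), 3(W); every one is W ⇒ L
n=12: can move to 10, which is L ⇒ W
n=13: can move to 11, which is L ⇒ W

5: L, 13: W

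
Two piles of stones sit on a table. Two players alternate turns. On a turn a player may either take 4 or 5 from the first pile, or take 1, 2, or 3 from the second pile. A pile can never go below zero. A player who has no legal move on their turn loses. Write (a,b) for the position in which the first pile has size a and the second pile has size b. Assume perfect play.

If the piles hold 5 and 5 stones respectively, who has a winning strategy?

The second player wins.

Positions with no move are L. A position that does have a move is losing for the player to move precisely when every available move leads to a winning position for the opponent. Fill in the labels:
No move ever increases a pile, so every position that can arise here has a ≤ 5 and b ≤ 5; it is enough to label the cells with 0 ≤ a ≤ 5 and 0 ≤ b ≤ 5.
Every move lowers a or b (never raises either), so fill the grid row by row in increasing a, and left to right within a row: each cell's successors are then already labelled.
      b=0  b=1  b=2  b=3  b=4  b=5
a=0:    L    W    W    W    L    W
a=1:    L    W    W    W    L    W
a=2:    L    W    W    W    L    W
a=3:    L    W    W    W    L    W
a=4:    W    L    W    W    W    L
a=5:    W    L    W    W    W    L
Cells with no legal move (terminal, hence L): (0,0), (1,0), (2,0), (3,0).
The remaining L cells, each justified by listing all of its moves:
(0,4): only reaches (0,3)(W), (0,2)(W), (0,1)(W), all W → L
(1,4): only reaches (1,3)(W), (1,2)(W), (1,1)(W), all W → L
(2,4): only reaches (2,3)(W), (2,2)(W), (2,1)(W), all W → L
(3,4): only reaches (3,3)(W), (3,2)(W), (3,1)(W), all W → L
(4,1): only reaches (0,1)(W), (4,0)(W), all W → L
(4,5): only reaches (0,5)(W), (4,4)(W), (4,3)(W), (4,2)(W), all W → L
(5,1): only reaches (1,1)(W), (0,1)(W), (5,0)(W), all W → L
(5,5): only reaches (1,5)(W), (0,5)(W), (5,4)(W), (5,3)(W), (5,2)(W), all W → L
Every other cell has at least one move into one of the L cells above, so it is W.
The starting position (5,5) is L: whatever the player to move does, the opponent receives a W position.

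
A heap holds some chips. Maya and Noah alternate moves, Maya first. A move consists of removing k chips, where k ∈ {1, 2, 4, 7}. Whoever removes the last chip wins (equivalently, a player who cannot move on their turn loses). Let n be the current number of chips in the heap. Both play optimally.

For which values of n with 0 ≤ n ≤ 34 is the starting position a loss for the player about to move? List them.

0, 3, 6, 9, 12, 15, 18, 21, 24, 27, 30, 33

Compute win/loss labels from the base case upward. A position with no move is L. Any other position is W if it can reach an L in one move, else L.
n=0: no move → L
n=1: W (go to 0, an L position)
n=2: W (go to 0, an L position)
n=3: L (options 2(W), 1(W) are all W)
n=4: W (go to 3, an L position)
n=5: W (go to 3, an L position)
n=6: L (options 5(W), 4(W), 2(W) are all W)
n=7: W (go to 6, an L position)
n=8: W (go to 6, an L position)
n=9: L (options 8(W), 7(W), 5(W), 2(W) are all W)
n=10: W (go to 9, an L position)
n=11: W (go to 9, an L position)
n=12: L (options 11(W), 10(W), 8(W), 5(W) are all W)
n=13: W (go to 12, an L position)
n=14: W (go to 12, an L position)
n=15: L (options 14(W), 13(W), 11(W), 8(W) are all W)
n=16: W (go to 15, an L position)
n=17: W (go to 15, an L position)
n=18: L (options 17(W), 16(W), 14(W), 11(W) are all W)
n=19: W (go to 18, an L position)
n=20: W (go to 18, an L position)
n=21: L (options 20(W), 19(W), 17(W), 14(W) are all W)
n=22: W (go to 21, an L position)
n=23: W (go to 21, an L position)
n=24: L (options 23(W), 22(W), 20(W), 17(W) are all W)
n=25: W (go to 24, an L position)
n=26: W (go to 24, an L position)
n=27: L (options 26(W), 25(W), 23(W), 20(W) are all W)
n=28: W (go to 27, an L position)
n=29: W (go to 27, an L position)
n=30: L (options 29(W), 28(W), 26(W), 23(W) are all W)
n=31: W (go to 30, an L position)
n=32: W (go to 30, an L position)
n=33: L (options 32(W), 31(W), 29(W), 26(W) are all W)
n=34: W (go to 33, an L position)
The losing starting values of n are exactly the entries labelled L in this table (12 of them).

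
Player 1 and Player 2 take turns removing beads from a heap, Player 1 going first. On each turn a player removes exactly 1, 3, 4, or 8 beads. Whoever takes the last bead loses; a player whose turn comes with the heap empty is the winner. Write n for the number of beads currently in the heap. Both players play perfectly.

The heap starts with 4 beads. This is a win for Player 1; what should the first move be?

Remove 1, leaving 3.

Classify positions by backward induction: terminal positions (no move available) are W. From any other position, the mover wins iff some move reaches an L.
n=0: no move; the opponent has just taken the last bead and therefore loses → W
n=1: the only move is to 0(W), a W ⇒ L
n=2: can move to 1, which is L ⇒ W
n=3: moves to 2(W), 0(W); every one is W ⇒ L
n=4: can move to 3, which is L ⇒ W
From 4, the L positions reachable in one move are: 3, 1. Any move reaching one of these is winning.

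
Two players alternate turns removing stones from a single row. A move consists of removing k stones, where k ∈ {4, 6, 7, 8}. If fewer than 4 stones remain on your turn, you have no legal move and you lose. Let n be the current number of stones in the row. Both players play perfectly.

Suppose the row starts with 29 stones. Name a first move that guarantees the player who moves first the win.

Remove 4, leaving 25.

Label each position W (a win for the player to move) or L (a loss). A position with no legal move is L; any other position is W exactly when some move reaches an L, and L when every move reaches a W.
n=0: no move → L
n=1: no move → L
n=2: no move → L
n=3: no move → L
n=4: reaches L-position 0 → W
n=5: reaches L-position 1 → W
n=6: reaches L-position 2 → W
n=7: reaches L-position 3 → W
n=8: reaches L-position 2 → W
n=9: reaches L-position 3 → W
n=10: reaches L-position 3 → W
n=11: reaches L-position 3 → W
n=12: only reaches 8(W), 6(W), 5(W), 4(W), all W → L
n=13: only reaches 9(W), 7(W), 6(W), 5(W), all W → L
n=14: only reaches 10(W), 8(W), 7(W), 6(W), all W → L
n=15: only reaches 11(W), 9(W), 8(W), 7(W), all W → L
n=16: reaches L-position 12 → W
n=17: reaches L-position 13 → W
n=18: reaches L-position 14 → W
n=19: reaches L-position 15 → W
n=20: reaches L-position 14 → W
n=21: reaches L-position 15 → W
n=22: reaches L-position 15 → W
n=23: reaches L-position 15 → W
n=24: only reaches 20(W), 18(W), 17(W), 16(W), all W → L
n=25: only reaches 21(W), 19(W), 18(W), 17(W), all W → L
n=26: only reaches 22(W), 20(W), 19(W), 18(W), all W → L
n=27: only reaches 23(W), 21(W), 20(W), 19(W), all W → L
n=28: reaches L-position 24 → W
n=29: reaches L-position 25 → W
From 29, the L positions reachable in one move are: 25.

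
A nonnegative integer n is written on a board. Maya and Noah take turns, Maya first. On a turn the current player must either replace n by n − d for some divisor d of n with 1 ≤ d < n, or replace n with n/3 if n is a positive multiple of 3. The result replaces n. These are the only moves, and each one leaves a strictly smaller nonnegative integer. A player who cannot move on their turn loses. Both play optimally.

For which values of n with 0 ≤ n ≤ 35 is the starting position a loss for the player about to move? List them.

Positions with no move are L. A position that does have a move is losing for the player to move precisely when every available move leads to a winning position for the opponent. Fill in the labels:
n=0: no move → L
n=1: no move → L
n=2: W (go to 1, an L position)
n=3: W (go to 1, an L position)
n=4: L (options 2(W), 3(W) are all W)
n=5: W (go to 4, an L position)
n=6: W (go to 4, an L position)
n=7: L (sole option 6(W) is W)
n=8: W (go to 4, an L position)
n=9: L (options 3(W), 6(W), 8(W) are all W)
n=10: W (go to 9, an L position)
n=11: L (sole option 10(W) is W)
n=12: W (go to 4, an L position)
n=13: L (sole option 12(W) is W)
n=14: W (go to 7, an L position)
n=15: L (options 5(W), 10(W), 12(W), 14(W) are all W)
n=16: W (go to 15, an L position)
n=17: L (sole option 16(W) is W)
n=18: W (go to 9, an L position)
n=19: L (sole option 18(W) is W)
n=20: W (go to 15, an L position)
n=21: W (go to 7, an L position)
n=22: W (go to 11, an L position)
n=23: L (sole option 22(W) is W)
n=24: W (go to 23, an L position)
n=25: L (options 20(W), 24(W) are all W)
n=26: W (go to 13, an L position)
n=27: W (go to 9, an L position)
n=28: L (options 14(W), 21(W), 24(W), 26(W), 27(W) are all W)
n=29: W (go to 28, an L position)
n=30: W (go to 15, an L position)
n=31: L (sole option 30(W) is W)
n=32: W (go to 28, an L position)
n=33: W (go to 11, an L position)
n=34: W (go to 17, an L position)
n=35: W (go to 28, an L position)
The losing starting values of n are exactly the entries labelled L in this table (14 of them).

0, 1, 4, 7, 9, 11, 13, 15, 17, 19, 23, 25, 28, 31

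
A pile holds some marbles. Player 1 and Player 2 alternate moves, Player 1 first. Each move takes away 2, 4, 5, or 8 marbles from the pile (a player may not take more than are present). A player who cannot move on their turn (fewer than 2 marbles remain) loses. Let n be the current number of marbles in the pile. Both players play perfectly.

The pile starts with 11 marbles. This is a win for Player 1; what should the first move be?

Use the standard recursion: the mover loses at a terminal position; elsewhere, the mover wins exactly when some move hands the opponent an L position.
n=0: no move → L
n=1: no move → L
n=2: reaches L-position 0 → W
n=3: reaches L-position 1 → W
n=4: reaches L-position 0 → W
n=5: reaches L-position 1 → W
n=6: reaches L-position 1 → W
n=7: only reaches 5(W), 3(W), 2(W), all W → L
n=8: reaches L-position 0 → W
n=9: reaches L-position 7 → W
n=10: only reaches 8(W), 6(W), 5(W), 2(W), all W → L
n=11: reaches L-position 7 → W
From 11, the L positions reachable in one move are: 7.

Remove 4, leaving 7.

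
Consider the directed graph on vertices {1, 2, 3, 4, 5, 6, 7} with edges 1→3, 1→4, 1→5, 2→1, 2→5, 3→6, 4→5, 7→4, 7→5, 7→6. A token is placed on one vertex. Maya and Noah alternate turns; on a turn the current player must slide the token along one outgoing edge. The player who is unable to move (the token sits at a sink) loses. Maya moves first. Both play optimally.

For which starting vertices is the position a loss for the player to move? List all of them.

5, 6

Label each position W (a win for the player to move) or L (a loss). A position with no legal move is L; any other position is W exactly when some move reaches an L, and L when every move reaches a W.
Every edge goes from a vertex to one that appears earlier in the order 6, 5, 4, 7, 3, 1, 2, so processing vertices in that order labels each vertex after all of its successors.
6: no outgoing edge → L
5: no outgoing edge → L
4: can move to 5, which is L ⇒ W
7: can move to 5, which is L ⇒ W
3: can move to 6, which is L ⇒ W
1: can move to 5, which is L ⇒ W
2: can move to 5, which is L ⇒ W
The losing starting vertices are exactly the entries labelled L in this table (2 of them).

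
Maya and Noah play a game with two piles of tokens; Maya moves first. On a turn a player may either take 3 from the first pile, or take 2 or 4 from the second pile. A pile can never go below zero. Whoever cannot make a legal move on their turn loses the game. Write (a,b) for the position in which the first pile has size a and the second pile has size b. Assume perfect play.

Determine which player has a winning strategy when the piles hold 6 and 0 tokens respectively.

Work bottom-up. With no move the player to move loses. Otherwise the position is W if at least one move leads to an L position for the opponent, and L if every move leads to a W.
No move ever increases a pile, so every position that can arise here has a ≤ 6 and b ≤ 0; it is enough to label the cells with 0 ≤ a ≤ 6 and 0 ≤ b ≤ 0.
Every move lowers a or b (never raises either), so fill the grid row by row in increasing a, and left to right within a row: each cell's successors are then already labelled.
      b=0
a=0:    L
a=1:    L
a=2:    L
a=3:    W
a=4:    W
a=5:    W
a=6:    L
Cells with no legal move (terminal, hence L): (0,0), (1,0), (2,0).
The remaining L cells, each justified by listing all of its moves:
(6,0): the only move is to (3,0)(W), a W ⇒ L
Every other cell has at least one move into one of the L cells above, so it is W.
Every move from (6,0) reaches a W position, so the mover loses.

Noah wins.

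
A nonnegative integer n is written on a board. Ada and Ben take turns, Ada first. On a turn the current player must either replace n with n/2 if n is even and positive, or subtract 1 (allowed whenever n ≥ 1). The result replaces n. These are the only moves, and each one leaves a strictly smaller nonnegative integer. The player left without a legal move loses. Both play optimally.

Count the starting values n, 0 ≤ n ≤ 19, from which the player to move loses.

Work bottom-up. With no move the player to move loses. Otherwise the position is W if at least one move leads to an L position for the opponent, and L if every move leads to a W.
n=0: no move → L
n=1: can move to 0, which is L ⇒ W
n=2: the only move is to 1(W), a W ⇒ L
n=3: can move to 2, which is L ⇒ W
n=4: can move to 2, which is L ⇒ W
n=5: the only move is to 4(W), a W ⇒ L
n=6: can move to 5, which is L ⇒ W
n=7: the only move is to 6(W), a W ⇒ L
n=8: can move to 7, which is L ⇒ W
n=9: the only move is to 8(W), a W ⇒ L
n=10: can move to 5, which is L ⇒ W
n=11: the only move is to 10(W), a W ⇒ L
n=12: can move to 11, which is L ⇒ W
n=13: the only move is to 12(W), a W ⇒ L
n=14: can move to 7, which is L ⇒ W
n=15: the only move is to 14(W), a W ⇒ L
n=16: can move to 15, which is L ⇒ W
n=17: the only move is to 16(W), a W ⇒ L
n=18: can move to 9, which is L ⇒ W
n=19: the only move is to 18(W), a W ⇒ L
L entries with 0 ≤ n ≤ 19: n = 0, 2, 5, 7, 9, 11, 13, 15, 17, 19; that makes 10.

10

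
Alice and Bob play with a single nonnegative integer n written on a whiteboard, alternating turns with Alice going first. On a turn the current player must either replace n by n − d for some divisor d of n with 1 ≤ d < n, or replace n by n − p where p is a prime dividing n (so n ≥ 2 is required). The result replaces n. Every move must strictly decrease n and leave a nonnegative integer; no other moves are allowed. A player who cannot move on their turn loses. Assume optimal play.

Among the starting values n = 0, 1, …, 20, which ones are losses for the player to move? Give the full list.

0, 1, 4, 9, 14, 20

Work bottom-up. With no move the player to move loses. Otherwise the position is W if at least one move leads to an L position for the opponent, and L if every move leads to a W.
n=0: no move → L
n=1: no move → L
n=2: W (go to 0, an L position)
n=3: W (go to 0, an L position)
n=4: L (options 2(W), 3(W) are all W)
n=5: W (go to 0, an L position)
n=6: W (go to 4, an L position)
n=7: W (go to 0, an L position)
n=8: W (go to 4, an L position)
n=9: L (options 6(W), 8(W) are all W)
n=10: W (go to 9, an L position)
n=11: W (go to 0, an L position)
n=12: W (go to 9, an L position)
n=13: W (go to 0, an L position)
n=14: L (options 7(W), 12(W), 13(W) are all W)
n=15: W (go to 14, an L position)
n=16: W (go to 14, an L position)
n=17: W (go to 0, an L position)
n=18: W (go to 9, an L position)
n=19: W (go to 0, an L position)
n=20: L (options 10(W), 15(W), 16(W), 18(W), 19(W) are all W)
The losing starting values of n are exactly the entries labelled L in this table (6 of them).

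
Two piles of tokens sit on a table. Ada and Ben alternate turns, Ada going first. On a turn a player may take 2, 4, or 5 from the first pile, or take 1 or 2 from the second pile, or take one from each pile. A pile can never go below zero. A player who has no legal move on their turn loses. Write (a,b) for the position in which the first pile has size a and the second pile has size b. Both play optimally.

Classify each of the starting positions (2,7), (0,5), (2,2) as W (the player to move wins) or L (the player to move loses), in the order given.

(2,7): W, (0,5): W, (2,2): L

Positions with no move are L. A position that does have a move is losing for the player to move precisely when every available move leads to a winning position for the opponent. Fill in the labels:
No move ever increases a pile, so every position that can arise here has a ≤ 2 and b ≤ 7; it is enough to label the cells with 0 ≤ a ≤ 2 and 0 ≤ b ≤ 7.
Every move lowers a or b (never raises either), so fill the grid row by row in increasing a, and left to right within a row: each cell's successors are then already labelled.
      b=0  b=1  b=2  b=3  b=4  b=5  b=6  b=7
a=0:    L    W    W    L    W    W    L    W
a=1:    L    W    W    L    W    W    L    W
a=2:    W    W    L    W    W    L    W    W
Cells with no legal move (terminal, hence L): (0,0), (1,0).
The remaining L cells, each justified by listing all of its moves:
(0,3): only reaches (0,2)(W), (0,1)(W), all W → L
(0,6): only reaches (0,5)(W), (0,4)(W), all W → L
(1,3): only reaches (1,2)(W), (1,1)(W), (0,2)(W), all W → L
(1,6): only reaches (1,5)(W), (1,4)(W), (0,5)(W), all W → L
(2,2): only reaches (0,2)(W), (2,1)(W), (2,0)(W), (1,1)(W), all W → L
(2,5): only reaches (0,5)(W), (2,4)(W), (2,3)(W), (1,4)(W), all W → L
Every other cell has at least one move into one of the L cells above, so it is W.
(2,7): the move to (2,5) reaches an L cell, so W
(0,5): the move to (0,3) reaches an L cell, so W
(2,2): one of the L cells justified above, so L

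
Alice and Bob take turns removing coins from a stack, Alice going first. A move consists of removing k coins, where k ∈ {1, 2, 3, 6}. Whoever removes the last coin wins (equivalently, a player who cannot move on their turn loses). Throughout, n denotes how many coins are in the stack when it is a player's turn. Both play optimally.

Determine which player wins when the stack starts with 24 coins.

Label each position W (a win for the player to move) or L (a loss). A position with no legal move is L; any other position is W exactly when some move reaches an L, and L when every move reaches a W.
n=0: no move → L
n=1: →0(L), so W
n=2: →0(L), so W
n=3: →0(L), so W
n=4: →3(W), 2(W), 1(W) — all W, so L
n=5: →4(L), so W
n=6: →4(L), so W
n=7: →4(L), so W
n=8: →7(W), 6(W), 5(W), 2(W) — all W, so L
n=9: →8(L), so W
n=10: →8(L), so W
n=11: →8(L), so W
n=12: →11(W), 10(W), 9(W), 6(W) — all W, so L
n=13: →12(L), so W
n=14: →12(L), so W
n=15: →12(L), so W
n=16: →15(W), 14(W), 13(W), 10(W) — all W, so L
n=17: →16(L), so W
n=18: →16(L), so W
n=19: →16(L), so W
n=20: →19(W), 18(W), 17(W), 14(W) — all W, so L
n=21: →20(L), so W
n=22: →20(L), so W
n=23: →20(L), so W
n=24: →23(W), 22(W), 21(W), 18(W) — all W, so L
Every move from 24 reaches a W position, so the mover loses.

Bob wins.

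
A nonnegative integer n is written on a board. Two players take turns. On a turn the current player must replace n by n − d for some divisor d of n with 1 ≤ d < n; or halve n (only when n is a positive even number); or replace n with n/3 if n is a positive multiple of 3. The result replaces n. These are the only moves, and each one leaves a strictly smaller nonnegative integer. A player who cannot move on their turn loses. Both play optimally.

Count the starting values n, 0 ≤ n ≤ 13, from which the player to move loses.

7

Positions with no move are L. A position that does have a move is losing for the player to move precisely when every available move leads to a winning position for the opponent. Fill in the labels:
n=0: no move → L
n=1: no move → L
n=2: →1(L), so W
n=3: →1(L), so W
n=4: →2(W), 3(W) — all W, so L
n=5: →4(L), so W
n=6: →4(L), so W
n=7: →6(W) only, which is W, so L
n=8: →4(L), so W
n=9: →3(W), 6(W), 8(W) — all W, so L
n=10: →9(L), so W
n=11: →10(W) only, which is W, so L
n=12: →4(L), so W
n=13: →12(W) only, which is W, so L
L entries with 0 ≤ n ≤ 13: n = 0, 1, 4, 7, 9, 11, 13; that makes 7.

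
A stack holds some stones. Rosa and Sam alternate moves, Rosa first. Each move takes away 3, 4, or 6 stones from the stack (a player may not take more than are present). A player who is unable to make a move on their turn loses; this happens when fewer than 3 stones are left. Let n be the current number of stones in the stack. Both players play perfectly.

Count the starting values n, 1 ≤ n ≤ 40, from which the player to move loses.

14

Compute win/loss labels from the base case upward. A position with no move is L. Any other position is W if it can reach an L in one move, else L.
n=0: no move → L
n=1: no move → L
n=2: no move → L
n=3: can move to 0, which is L ⇒ W
n=4: can move to 1, which is L ⇒ W
n=5: can move to 2, which is L ⇒ W
n=6: can move to 2, which is L ⇒ W
n=7: can move to 1, which is L ⇒ W
n=8: can move to 2, which is L ⇒ W
n=9: moves to 6(W), 5(W), 3(W); every one is W ⇒ L
n=10: moves to 7(W), 6(W), 4(W); every one is W ⇒ L
n=11: moves to 8(W), 7(W), 5(W); every one is W ⇒ L
n=12: can move to 9, which is L ⇒ W
n=13: can move to 10, which is L ⇒ W
n=14: can move to 11, which is L ⇒ W
n=15: can move to 11, which is L ⇒ W
n=16: can move to 10, which is L ⇒ W
n=17: can move to 11, which is L ⇒ W
n=18: moves to 15(W), 14(W), 12(W); every one is W ⇒ L
n=19: moves to 16(W), 15(W), 13(W); every one is W ⇒ L
n=20: moves to 17(W), 16(W), 14(W); every one is W ⇒ L
n=21: can move to 18, which is L ⇒ W
n=22: can move to 19, which is L ⇒ W
n=23: can move to 20, which is L ⇒ W
n=24: can move to 20, which is L ⇒ W
n=25: can move to 19, which is L ⇒ W
n=26: can move to 20, which is L ⇒ W
n=27: moves to 24(W), 23(W), 21(W); every one is W ⇒ L
n=28: moves to 25(W), 24(W), 22(W); every one is W ⇒ L
n=29: moves to 26(W), 25(W), 23(W); every one is W ⇒ L
n=30: can move to 27, which is L ⇒ W
n=31: can move to 28, which is L ⇒ W
n=32: can move to 29, which is L ⇒ W
n=33: can move to 29, which is L ⇒ W
n=34: can move to 28, which is L ⇒ W
n=35: can move to 29, which is L ⇒ W
n=36: moves to 33(W), 32(W), 30(W); every one is W ⇒ L
n=37: moves to 34(W), 33(W), 31(W); every one is W ⇒ L
n=38: moves to 35(W), 34(W), 32(W); every one is W ⇒ L
n=39: can move to 36, which is L ⇒ W
n=40: can move to 37, which is L ⇒ W
L entries with 1 ≤ n ≤ 40 (n=0 is outside the asked range and is not counted): n = 1, 2, 9, 10, 11, 18, 19, 20, 27, 28, 29, 36, 37, 38; that makes 14.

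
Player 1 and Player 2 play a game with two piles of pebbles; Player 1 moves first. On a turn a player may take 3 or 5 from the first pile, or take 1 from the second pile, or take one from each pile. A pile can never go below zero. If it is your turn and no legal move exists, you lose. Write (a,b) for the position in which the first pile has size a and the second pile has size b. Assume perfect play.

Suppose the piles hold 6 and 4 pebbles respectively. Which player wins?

Compute win/loss labels from the base case upward. A position with no move is L. Any other position is W if it can reach an L in one move, else L.
No move ever increases a pile, so every position that can arise here has a ≤ 6 and b ≤ 4; it is enough to label the cells with 0 ≤ a ≤ 6 and 0 ≤ b ≤ 4.
Every move lowers a or b (never raises either), so fill the grid row by row in increasing a, and left to right within a row: each cell's successors are then already labelled.
      b=0  b=1  b=2  b=3  b=4
a=0:    L    W    L    W    L
a=1:    L    W    L    W    L
a=2:    L    W    L    W    L
a=3:    W    W    W    W    W
a=4:    W    L    W    L    W
a=5:    W    L    W    L    W
a=6:    W    L    W    L    W
Cells with no legal move (terminal, hence L): (0,0), (1,0), (2,0).
The remaining L cells, each justified by listing all of its moves:
(0,2): L (sole option (0,1)(W) is W)
(0,4): L (sole option (0,3)(W) is W)
(1,2): L (options (1,1)(W), (0,1)(W) are all W)
(1,4): L (options (1,3)(W), (0,3)(W) are all W)
(2,2): L (options (2,1)(W), (1,1)(W) are all W)
(2,4): L (options (2,3)(W), (1,3)(W) are all W)
(4,1): L (options (1,1)(W), (4,0)(W), (3,0)(W) are all W)
(4,3): L (options (1,3)(W), (4,2)(W), (3,2)(W) are all W)
(5,1): L (options (2,1)(W), (0,1)(W), (5,0)(W), (4,0)(W) are all W)
(5,3): L (options (2,3)(W), (0,3)(W), (5,2)(W), (4,2)(W) are all W)
(6,1): L (options (3,1)(W), (1,1)(W), (6,0)(W), (5,0)(W) are all W)
(6,3): L (options (3,3)(W), (1,3)(W), (6,2)(W), (5,2)(W) are all W)
Every other cell has at least one move into one of the L cells above, so it is W.
The starting position (6,4) is W: Player 1 should move to (1,4), handing over an L position.

Player 1 wins.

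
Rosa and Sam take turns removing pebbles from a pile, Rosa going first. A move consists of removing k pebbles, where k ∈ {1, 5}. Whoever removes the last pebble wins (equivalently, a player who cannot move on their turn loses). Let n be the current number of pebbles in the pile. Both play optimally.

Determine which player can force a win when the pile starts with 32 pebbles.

Sam wins.

Work bottom-up. With no move the player to move loses. Otherwise the position is W if at least one move leads to an L position for the opponent, and L if every move leads to a W.
n=0: no move → L
n=1: reaches L-position 0 → W
n=2: only reaches 1(W), which is W → L
n=3: reaches L-position 2 → W
n=4: only reaches 3(W), which is W → L
n=5: reaches L-position 4 → W
n=6: only reaches 5(W), 1(W), all W → L
n=7: reaches L-position 6 → W
n=8: only reaches 7(W), 3(W), all W → L
n=9: reaches L-position 8 → W
n=10: only reaches 9(W), 5(W), all W → L
n=11: reaches L-position 10 → W
n=12: only reaches 11(W), 7(W), all W → L
n=13: reaches L-position 12 → W
n=14: only reaches 13(W), 9(W), all W → L
n=15: reaches L-position 14 → W
n=16: only reaches 15(W), 11(W), all W → L
n=17: reaches L-position 16 → W
n=18: only reaches 17(W), 13(W), all W → L
n=19: reaches L-position 18 → W
n=20: only reaches 19(W), 15(W), all W → L
n=21: reaches L-position 20 → W
n=22: only reaches 21(W), 17(W), all W → L
n=23: reaches L-position 22 → W
n=24: only reaches 23(W), 19(W), all W → L
n=25: reaches L-position 24 → W
n=26: only reaches 25(W), 21(W), all W → L
n=27: reaches L-position 26 → W
n=28: only reaches 27(W), 23(W), all W → L
n=29: reaches L-position 28 → W
n=30: only reaches 29(W), 25(W), all W → L
n=31: reaches L-position 30 → W
n=32: only reaches 31(W), 27(W), all W → L
Every move from 32 reaches a W position, so the mover loses.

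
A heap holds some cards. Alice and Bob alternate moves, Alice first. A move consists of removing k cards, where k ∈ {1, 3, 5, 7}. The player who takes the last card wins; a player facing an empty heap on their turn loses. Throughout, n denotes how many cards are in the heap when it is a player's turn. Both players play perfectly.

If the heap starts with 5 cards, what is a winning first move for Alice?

Remove 1, leaving 4.

Label each position W (a win for the player to move) or L (a loss). A position with no legal move is L; any other position is W exactly when some move reaches an L, and L when every move reaches a W.
n=0: no move → L
n=1: →0(L), so W
n=2: →1(W) only, which is W, so L
n=3: →2(L), so W
n=4: →3(W), 1(W) — all W, so L
n=5: →4(L), so W
From 5, the L positions reachable in one move are: 4, 2, 0. Any move reaching one of these is winning.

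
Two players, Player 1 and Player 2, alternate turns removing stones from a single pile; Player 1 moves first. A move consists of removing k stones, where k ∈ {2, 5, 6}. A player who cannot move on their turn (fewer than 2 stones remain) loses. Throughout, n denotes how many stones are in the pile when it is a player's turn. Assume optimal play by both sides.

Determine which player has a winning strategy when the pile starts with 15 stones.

Work bottom-up. With no move the player to move loses. Otherwise the position is W if at least one move leads to an L position for the opponent, and L if every move leads to a W.
n=0: no move → L
n=1: no move → L
n=2: →0(L), so W
n=3: →1(L), so W
n=4: →2(W) only, which is W, so L
n=5: →0(L), so W
n=6: →4(L), so W
n=7: →1(L), so W
n=8: →6(W), 3(W), 2(W) — all W, so L
n=9: →4(L), so W
n=10: →8(L), so W
n=11: →9(W), 6(W), 5(W) — all W, so L
n=12: →10(W), 7(W), 6(W) — all W, so L
n=13: →11(L), so W
n=14: →12(L), so W
n=15: →13(W), 10(W), 9(W) — all W, so L
Every move from 15 reaches a W position, so the mover loses.

Player 2 wins.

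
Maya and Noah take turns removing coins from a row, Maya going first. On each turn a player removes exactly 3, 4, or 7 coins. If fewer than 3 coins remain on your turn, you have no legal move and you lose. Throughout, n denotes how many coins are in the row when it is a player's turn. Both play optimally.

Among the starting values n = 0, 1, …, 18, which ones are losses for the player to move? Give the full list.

Label each position W (a win for the player to move) or L (a loss). A position with no legal move is L; any other position is W exactly when some move reaches an L, and L when every move reaches a W.
n=0: no move → L
n=1: no move → L
n=2: no move → L
n=3: W (go to 0, an L position)
n=4: W (go to 1, an L position)
n=5: W (go to 2, an L position)
n=6: W (go to 2, an L position)
n=7: W (go to 0, an L position)
n=8: W (go to 1, an L position)
n=9: W (go to 2, an L position)
n=10: L (options 7(W), 6(W), 3(W) are all W)
n=11: L (options 8(W), 7(W), 4(W) are all W)
n=12: L (options 9(W), 8(W), 5(W) are all W)
n=13: W (go to 10, an L position)
n=14: W (go to 11, an L position)
n=15: W (go to 12, an L position)
n=16: W (go to 12, an L position)
n=17: W (go to 10, an L position)
n=18: W (go to 11, an L position)
Reading off the rows marked L gives the requested list; there are 6 such values of n.

0, 1, 2, 10, 11, 12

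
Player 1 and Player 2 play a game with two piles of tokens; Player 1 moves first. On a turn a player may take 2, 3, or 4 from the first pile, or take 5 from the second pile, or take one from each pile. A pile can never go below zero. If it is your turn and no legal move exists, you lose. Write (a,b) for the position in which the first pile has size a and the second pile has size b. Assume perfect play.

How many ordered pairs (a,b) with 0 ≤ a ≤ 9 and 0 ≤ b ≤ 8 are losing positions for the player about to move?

26

Positions with no move are L. A position that does have a move is losing for the player to move precisely when every available move leads to a winning position for the opponent. Fill in the labels:
Every move lowers a or b (never raises either), so fill the grid row by row in increasing a, and left to right within a row: each cell's successors are then already labelled.
      b=0  b=1  b=2  b=3  b=4  b=5  b=6  b=7  b=8
a=0:    L    L    L    L    L    W    W    W    W
a=1:    L    W    W    W    W    W    L    L    L
a=2:    W    W    W    W    W    L    L    W    W
a=3:    W    W    W    W    W    L    W    W    W
a=4:    W    W    W    W    W    W    W    W    W
a=5:    W    L    L    L    L    W    W    W    W
a=6:    L    L    W    W    W    W    W    L    L
a=7:    L    W    W    W    W    W    L    L    W
a=8:    W    W    W    W    W    L    L    W    W
a=9:    W    W    W    W    W    L    W    W    W
Cells with no legal move (terminal, hence L): (0,0), (0,1), (0,2), (0,3), (0,4), (1,0).
The remaining L cells, each justified by listing all of its moves:
(1,6): →(1,1)(W), (0,5)(W) — all W, so L
(1,7): →(1,2)(W), (0,6)(W) — all W, so L
(1,8): →(1,3)(W), (0,7)(W) — all W, so L
(2,5): →(0,5)(W), (2,0)(W), (1,4)(W) — all W, so L
(2,6): →(0,6)(W), (2,1)(W), (1,5)(W) — all W, so L
(3,5): →(1,5)(W), (0,5)(W), (3,0)(W), (2,4)(W) — all W, so L
(5,1): →(3,1)(W), (2,1)(W), (1,1)(W), (4,0)(W) — all W, so L
(5,2): →(3,2)(W), (2,2)(W), (1,2)(W), (4,1)(W) — all W, so L
(5,3): →(3,3)(W), (2,3)(W), (1,3)(W), (4,2)(W) — all W, so L
(5,4): →(3,4)(W), (2,4)(W), (1,4)(W), (4,3)(W) — all W, so L
(6,0): →(4,0)(W), (3,0)(W), (2,0)(W) — all W, so L
(6,1): →(4,1)(W), (3,1)(W), (2,1)(W), (5,0)(W) — all W, so L
(6,7): →(4,7)(W), (3,7)(W), (2,7)(W), (6,2)(W), (5,6)(W) — all W, so L
(6,8): →(4,8)(W), (3,8)(W), (2,8)(W), (6,3)(W), (5,7)(W) — all W, so L
(7,0): →(5,0)(W), (4,0)(W), (3,0)(W) — all W, so L
(7,6): →(5,6)(W), (4,6)(W), (3,6)(W), (7,1)(W), (6,5)(W) — all W, so L
(7,7): →(5,7)(W), (4,7)(W), (3,7)(W), (7,2)(W), (6,6)(W) — all W, so L
(8,5): →(6,5)(W), (5,5)(W), (4,5)(W), (8,0)(W), (7,4)(W) — all W, so L
(8,6): →(6,6)(W), (5,6)(W), (4,6)(W), (8,1)(W), (7,5)(W) — all W, so L
(9,5): →(7,5)(W), (6,5)(W), (5,5)(W), (9,0)(W), (8,4)(W) — all W, so L
Every other cell has at least one move into one of the L cells above, so it is W.
L cells per row: a=0: 5, a=1: 4, a=2: 2, a=3: 1, a=4: 0, a=5: 4, a=6: 4, a=7: 3, a=8: 2, a=9: 1; total 26.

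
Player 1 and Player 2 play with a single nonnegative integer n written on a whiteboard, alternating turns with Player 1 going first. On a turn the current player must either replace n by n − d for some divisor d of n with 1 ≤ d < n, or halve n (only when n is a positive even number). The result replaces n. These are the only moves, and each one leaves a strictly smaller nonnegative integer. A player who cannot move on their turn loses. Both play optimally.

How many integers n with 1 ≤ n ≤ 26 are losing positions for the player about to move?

Build the W/L table. Terminal = L. A non-terminal position is W if it has a move to some L; otherwise it is L.
n=0: no move → L
n=1: no move → L
n=2: →1(L), so W
n=3: →2(W) only, which is W, so L
n=4: →3(L), so W
n=5: →4(W) only, which is W, so L
n=6: →3(L), so W
n=7: →6(W) only, which is W, so L
n=8: →7(L), so W
n=9: →6(W), 8(W) — all W, so L
n=10: →5(L), so W
n=11: →10(W) only, which is W, so L
n=12: →9(L), so W
n=13: →12(W) only, which is W, so L
n=14: →7(L), so W
n=15: →10(W), 12(W), 14(W) — all W, so L
n=16: →15(L), so W
n=17: →16(W) only, which is W, so L
n=18: →9(L), so W
n=19: →18(W) only, which is W, so L
n=20: →15(L), so W
n=21: →14(W), 18(W), 20(W) — all W, so L
n=22: →11(L), so W
n=23: →22(W) only, which is W, so L
n=24: →21(L), so W
n=25: →20(W), 24(W) — all W, so L
n=26: →13(L), so W
L entries with 1 ≤ n ≤ 26 (n=0 is outside the asked range and is not counted): n = 1, 3, 5, 7, 9, 11, 13, 15, 17, 19, 21, 23, 25; that makes 13.

13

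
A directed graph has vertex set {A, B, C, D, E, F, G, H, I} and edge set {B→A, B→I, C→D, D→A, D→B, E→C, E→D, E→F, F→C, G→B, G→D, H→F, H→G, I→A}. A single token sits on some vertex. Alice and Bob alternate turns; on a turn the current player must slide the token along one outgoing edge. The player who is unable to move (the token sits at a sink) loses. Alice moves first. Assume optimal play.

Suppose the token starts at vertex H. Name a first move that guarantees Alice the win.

Move to G.

Positions with no move are L. A position that does have a move is losing for the player to move precisely when every available move leads to a winning position for the opponent. Fill in the labels:
Every edge goes from a vertex to one that appears earlier in the order A, I, B, D, C, F, E, G, H, so processing vertices in that order labels each vertex after all of its successors.
A: no outgoing edge → L
I: reaches L-position A → W
B: reaches L-position A → W
D: reaches L-position A → W
C: only reaches D(W), which is W → L
F: reaches L-position C → W
E: reaches L-position C → W
G: only reaches D(W), B(W), all W → L
H: reaches L-position G → W
From H, the L positions reachable in one move are: G.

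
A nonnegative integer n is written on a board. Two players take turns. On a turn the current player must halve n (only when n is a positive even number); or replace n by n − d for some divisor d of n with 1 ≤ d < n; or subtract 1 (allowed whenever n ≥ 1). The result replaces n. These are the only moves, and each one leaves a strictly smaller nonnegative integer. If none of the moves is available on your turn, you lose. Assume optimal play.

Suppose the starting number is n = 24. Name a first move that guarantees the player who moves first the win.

Work bottom-up. With no move the player to move loses. Otherwise the position is W if at least one move leads to an L position for the opponent, and L if every move leads to a W.
n=0: no move → L
n=1: →0(L), so W
n=2: →1(W) only, which is W, so L
n=3: →2(L), so W
n=4: →2(L), so W
n=5: →4(W) only, which is W, so L
n=6: →5(L), so W
n=7: →6(W) only, which is W, so L
n=8: →7(L), so W
n=9: →6(W), 8(W) — all W, so L
n=10: →5(L), so W
n=11: →10(W) only, which is W, so L
n=12: →9(L), so W
n=13: →12(W) only, which is W, so L
n=14: →7(L), so W
n=15: →10(W), 12(W), 14(W) — all W, so L
n=16: →15(L), so W
n=17: →16(W) only, which is W, so L
n=18: →9(L), so W
n=19: →18(W) only, which is W, so L
n=20: →15(L), so W
n=21: →14(W), 18(W), 20(W) — all W, so L
n=22: →11(L), so W
n=23: →22(W) only, which is W, so L
n=24: →21(L), so W
From 24, the L positions reachable in one move are: 21, 23. Any move reaching one of these is winning.

Move to 21.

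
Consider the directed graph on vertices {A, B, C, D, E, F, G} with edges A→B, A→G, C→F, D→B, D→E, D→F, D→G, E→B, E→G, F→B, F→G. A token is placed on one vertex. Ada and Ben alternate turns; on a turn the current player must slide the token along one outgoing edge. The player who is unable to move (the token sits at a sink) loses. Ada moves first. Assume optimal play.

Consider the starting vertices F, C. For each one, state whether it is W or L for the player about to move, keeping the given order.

Label each position W (a win for the player to move) or L (a loss). A position with no legal move is L; any other position is W exactly when some move reaches an L, and L when every move reaches a W.
Every edge goes from a vertex to one that appears earlier in the order B, G, E, F, D, A, C, so processing vertices in that order labels each vertex after all of its successors.
B: no outgoing edge → L
G: no outgoing edge → L
E: reaches L-position G → W
F: reaches L-position G → W
D: reaches L-position G → W
A: reaches L-position G → W
C: only reaches F(W), which is W → L

F: W, C: L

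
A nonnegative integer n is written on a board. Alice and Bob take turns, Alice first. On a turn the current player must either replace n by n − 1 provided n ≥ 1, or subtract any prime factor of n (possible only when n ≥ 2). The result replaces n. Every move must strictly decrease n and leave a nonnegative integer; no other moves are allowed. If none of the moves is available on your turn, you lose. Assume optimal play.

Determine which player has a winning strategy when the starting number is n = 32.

Bob wins.

Positions with no move are L. A position that does have a move is losing for the player to move precisely when every available move leads to a winning position for the opponent. Fill in the labels:
n=0: no move → L
n=1: →0(L), so W
n=2: →0(L), so W
n=3: →0(L), so W
n=4: →2(W), 3(W) — all W, so L
n=5: →0(L), so W
n=6: →4(L), so W
n=7: →0(L), so W
n=8: →6(W), 7(W) — all W, so L
n=9: →8(L), so W
n=10: →8(L), so W
n=11: →0(L), so W
n=12: →9(W), 10(W), 11(W) — all W, so L
n=13: →0(L), so W
n=14: →12(L), so W
n=15: →12(L), so W
n=16: →14(W), 15(W) — all W, so L
n=17: →0(L), so W
n=18: →16(L), so W
n=19: →0(L), so W
n=20: →15(W), 18(W), 19(W) — all W, so L
n=21: →20(L), so W
n=22: →20(L), so W
n=23: →0(L), so W
n=24: →21(W), 22(W), 23(W) — all W, so L
n=25: →20(L), so W
n=26: →24(L), so W
n=27: →24(L), so W
n=28: →21(W), 26(W), 27(W) — all W, so L
n=29: →0(L), so W
n=30: →28(L), so W
n=31: →0(L), so W
n=32: →30(W), 31(W) — all W, so L
The starting position 32 is L: whatever Alice does, the opponent receives a W position.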